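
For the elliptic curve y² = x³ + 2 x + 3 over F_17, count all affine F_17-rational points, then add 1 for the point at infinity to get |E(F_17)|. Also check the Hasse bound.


Affine points = {(2, 7), (2, 10), (3, 6), (3, 11), (5, 6), (5, 11), (8, 2), (8, 15), (9, 6), (9, 11), (11, 8), (11, 9), (12, 2), (12, 15), (13, 4), (13, 13), (14, 2), (14, 15), (15, 5), (15, 12), (16, 0)}; affine count = 21; |E(F_17)| = 22.

Discriminant check: Δ ∝ 4a³ + 27b² = 4·2³ + 27·3² = 4·8 + 27·9 ≡ 3 (mod 17). Nonzero ⇒ E is nonsingular.
For each x ∈ F_17, compute rhs = x³ + 2·x + 3 mod 17, then count y ∈ F_17 with y² ≡ rhs.
  x = 0: rhs = 3, matching y values: none (0 points).
  x = 1: rhs = 6, matching y values: none (0 points).
  x = 2: rhs = 15, matching y values: 7, 10 (2 points).
  x = 3: rhs = 2, matching y values: 6, 11 (2 points).
  x = 4: rhs = 7, matching y values: none (0 points).
  x = 5: rhs = 2, matching y values: 6, 11 (2 points).
  x = 6: rhs = 10, matching y values: none (0 points).
  x = 7: rhs = 3, matching y values: none (0 points).
  x = 8: rhs = 4, matching y values: 2, 15 (2 points).
  x = 9: rhs = 2, matching y values: 6, 11 (2 points).
  x = 10: rhs = 3, matching y values: none (0 points).
  x = 11: rhs = 13, matching y values: 8, 9 (2 points).
  x = 12: rhs = 4, matching y values: 2, 15 (2 points).
  x = 13: rhs = 16, matching y values: 4, 13 (2 points).
  x = 14: rhs = 4, matching y values: 2, 15 (2 points).
  x = 15: rhs = 8, matching y values: 5, 12 (2 points).
  x = 16: rhs = 0, matching y values: 0 (1 points).
Total affine count: 21.
Full point count |E(F_17)| = 21 + 1 = 22.
Hasse bound: |22 − (17+1)| = |4| = 4 ≤ 2√17 ≈ 8.2462 ✓.


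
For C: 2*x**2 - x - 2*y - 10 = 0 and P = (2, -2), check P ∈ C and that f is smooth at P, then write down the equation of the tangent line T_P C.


Tangent line at P: 7*x - 2*y - 18 = 0.

Step 1: f(2, -2) = 0, so P lies on C.
Step 2: partial derivatives
  f_x(x, y) = 4*x - 1, f_y(x, y) = -2.
  f_x(P) = 7, f_y(P) = -2 (gradient nonzero, so P is smooth).
Step 3: tangent line at P: 7·(x − 2) + -2·(y − -2) = 0.
Expanding: 7*x - 2*y - 18 = 0.


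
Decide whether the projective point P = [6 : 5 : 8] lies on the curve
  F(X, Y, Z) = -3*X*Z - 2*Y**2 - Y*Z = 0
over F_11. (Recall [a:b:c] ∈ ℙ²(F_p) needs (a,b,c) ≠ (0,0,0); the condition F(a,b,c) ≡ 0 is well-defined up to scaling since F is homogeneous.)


F(6,5,8) ≡ 8 (mod 11); P is NOT on the curve.

Evaluate F(6, 5, 8) term-by-term (mod 11).
  -3*X*Z ↦ -3·6·1·8 = -144
  -2*Y**2 ↦ -2·1·25·1 = -50
  -Y*Z ↦ -1·1·5·8 = -40
Sum: F(6, 5, 8) = (-144) + (-50) + (-40) = -234.
Reducing mod 11: -234 ≡ 8 (mod 11).
Since F(a, b, c) ≡ 8 ≠ 0 (mod 11), P does NOT lie on the curve.


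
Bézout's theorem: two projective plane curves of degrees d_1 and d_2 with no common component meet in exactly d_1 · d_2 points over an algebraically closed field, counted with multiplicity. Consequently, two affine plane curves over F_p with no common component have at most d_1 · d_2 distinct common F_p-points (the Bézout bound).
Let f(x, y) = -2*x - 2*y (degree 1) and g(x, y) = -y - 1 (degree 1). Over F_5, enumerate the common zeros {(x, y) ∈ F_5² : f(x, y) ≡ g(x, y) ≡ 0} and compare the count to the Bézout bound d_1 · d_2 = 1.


Common zeros: {(1, 4)}; count = 1; Bézout bound = 1.

deg(f) = 1, deg(g) = 1, so Bézout bound = 1.
Scan x ∈ F_5. For each x, list the y ∈ F_5 with f(x, y) ≡ 0 and those with g(x, y) ≡ 0 (mod 5); the common zeros in that column are the intersection.
  x = 0: f ≡ 0 at y ∈ {0}; g ≡ 0 at y ∈ {4}; common: ∅.
  x = 1: f ≡ 0 at y ∈ {4}; g ≡ 0 at y ∈ {4}; common: {4}.
  x = 2: f ≡ 0 at y ∈ {3}; g ≡ 0 at y ∈ {4}; common: ∅.
  x = 3: f ≡ 0 at y ∈ {2}; g ≡ 0 at y ∈ {4}; common: ∅.
  x = 4: f ≡ 0 at y ∈ {1}; g ≡ 0 at y ∈ {4}; common: ∅.
Collecting: common zeros = {(1, 4)}, so the count is 1.
Comparison with the Bézout bound: 1 ≤ 1 = deg(f)·deg(g), as expected for curves with no common component (the bound is attained).


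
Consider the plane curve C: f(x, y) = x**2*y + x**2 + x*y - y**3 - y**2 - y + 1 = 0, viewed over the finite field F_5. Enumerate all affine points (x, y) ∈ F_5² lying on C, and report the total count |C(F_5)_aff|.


Affine F_5-points: {(2, 0), (2, 4), (3, 0), (3, 2)}; count = 4.

For each of the 25 pairs (x, y) ∈ F_5², evaluate f(x, y) mod 5. Record the zeros.
  x = 0: [0↦1, 1↦3, 2↦2, 3↦2, 4↦2]  zeros at y ∈ ∅
  x = 1: [0↦2, 1↦1, 2↦2, 3↦4, 4↦1]  zeros at y ∈ ∅
  x = 2: [0↦0, 1↦3, 2↦3, 3↦4, 4↦0]  zeros at y ∈ {0, 4}
  x = 3: [0↦0, 1↦4, 2↦0, 3↦2, 4↦4]  zeros at y ∈ {0, 2}
  x = 4: [0↦2, 1↦4, 2↦3, 3↦3, 4↦3]  zeros at y ∈ ∅
Collecting zeros: affine points = {(2, 0), (2, 4), (3, 0), (3, 2)}.
Total count |C(F_5)_aff| = 4.


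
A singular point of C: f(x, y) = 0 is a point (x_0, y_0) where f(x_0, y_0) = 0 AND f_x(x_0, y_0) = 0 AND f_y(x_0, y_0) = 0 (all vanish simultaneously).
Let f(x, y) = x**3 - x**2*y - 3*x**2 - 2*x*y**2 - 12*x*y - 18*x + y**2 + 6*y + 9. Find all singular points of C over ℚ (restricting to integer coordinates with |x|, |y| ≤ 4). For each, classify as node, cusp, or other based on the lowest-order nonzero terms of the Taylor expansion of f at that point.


Singular points: {(0, -3)}; classification: cusp.

Compute partial derivatives:
  f_x = 3*x**2 - 2*x*y - 6*x - 2*y**2 - 12*y - 18.
  f_y = -x**2 - 4*x*y - 12*x + 2*y + 6.
Scan x_0 ∈ {−4, ..., 4}. For each x_0, f_y(x_0, y) is a polynomial in y; find its integer roots y ∈ {−4, ..., 4}, then test f_x and f at those candidates.
  x = -4: f_y(-4, y) = 18*y + 38; no integer root y with |y| ≤ 4.
  x = -3: f_y(-3, y) = 14*y + 33; no integer root y with |y| ≤ 4.
  x = -2: f_y(-2, y) = 10*y + 26; no integer root y with |y| ≤ 4.
  x = -1: f_y(-1, y) = 6*y + 17; no integer root y with |y| ≤ 4.
  x = 0: f_y(0, y) = 2*y + 6; vanishes at y ∈ {-3}. (0, -3): f_x = 0, f = 0 — SINGULAR.
  x = 1: f_y(1, y) = -2*y - 7; no integer root y with |y| ≤ 4.
  x = 2: f_y(2, y) = -6*y - 22; no integer root y with |y| ≤ 4.
  x = 3: f_y(3, y) = -10*y - 39; no integer root y with |y| ≤ 4.
  x = 4: f_y(4, y) = -14*y - 58; no integer root y with |y| ≤ 4.
Only singular point on the grid: (0, -3).
Classify: substitute x = 0 + u, y = -3 + v and expand: f = u**3 - u**2*v - 2*u*v**2 + v**2.
No constant or linear terms (consistent with a singular point). Quadratic part: v**2. Cubic part: u**3 - u**2*v - 2*u*v**2.
The quadratic part v**2 is a perfect square, so there is a single (double) tangent line v = 0, i.e. y = -3. Restricting the cubic part to that line (v = 0) leaves u**3 ≠ 0, so f is not divisible by v and the branch is v² ≈ -u**3 to lowest order — this is a cusp.
Classification: cusp.


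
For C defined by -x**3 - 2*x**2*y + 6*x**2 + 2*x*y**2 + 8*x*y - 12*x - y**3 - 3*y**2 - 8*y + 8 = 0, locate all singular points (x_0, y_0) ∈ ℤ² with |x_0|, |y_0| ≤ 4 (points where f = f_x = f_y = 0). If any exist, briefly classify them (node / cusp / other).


Singular points: {(2, 0)}; classification: cusp.

Compute partial derivatives:
  f_x = -3*x**2 - 4*x*y + 12*x + 2*y**2 + 8*y - 12.
  f_y = -2*x**2 + 4*x*y + 8*x - 3*y**2 - 6*y - 8.
Scan x_0 ∈ {−4, ..., 4}. For each x_0, f_y(x_0, y) is a polynomial in y; find its integer roots y ∈ {−4, ..., 4}, then test f_x and f at those candidates.
  x = -4: f_y(-4, y) = -3*y**2 - 22*y - 72; no integer root y with |y| ≤ 4.
  x = -3: f_y(-3, y) = -3*y**2 - 18*y - 50; no integer root y with |y| ≤ 4.
  x = -2: f_y(-2, y) = -3*y**2 - 14*y - 32; no integer root y with |y| ≤ 4.
  x = -1: f_y(-1, y) = -3*y**2 - 10*y - 18; no integer root y with |y| ≤ 4.
  x = 0: f_y(0, y) = -3*y**2 - 6*y - 8; no integer root y with |y| ≤ 4.
  x = 1: f_y(1, y) = -3*y**2 - 2*y - 2; no integer root y with |y| ≤ 4.
  x = 2: f_y(2, y) = -3*y**2 + 2*y; vanishes at y ∈ {0}. (2, 0): f_x = 0, f = 0 — SINGULAR.
  x = 3: f_y(3, y) = -3*y**2 + 6*y - 2; no integer root y with |y| ≤ 4.
  x = 4: f_y(4, y) = -3*y**2 + 10*y - 8; vanishes at y ∈ {2}. (4, 2): f_x = -20 ≠ 0.
Only singular point on the grid: (2, 0).
Classify: substitute x = 2 + u, y = 0 + v and expand: f = -u**3 - 2*u**2*v + 2*u*v**2 - v**3 + v**2.
No constant or linear terms (consistent with a singular point). Quadratic part: v**2. Cubic part: -u**3 - 2*u**2*v + 2*u*v**2 - v**3.
The quadratic part v**2 is a perfect square, so there is a single (double) tangent line v = 0, i.e. y = 0. Restricting the cubic part to that line (v = 0) leaves -u**3 ≠ 0, so f is not divisible by v and the branch is v² ≈ u**3 to lowest order — this is a cusp.
Classification: cusp.


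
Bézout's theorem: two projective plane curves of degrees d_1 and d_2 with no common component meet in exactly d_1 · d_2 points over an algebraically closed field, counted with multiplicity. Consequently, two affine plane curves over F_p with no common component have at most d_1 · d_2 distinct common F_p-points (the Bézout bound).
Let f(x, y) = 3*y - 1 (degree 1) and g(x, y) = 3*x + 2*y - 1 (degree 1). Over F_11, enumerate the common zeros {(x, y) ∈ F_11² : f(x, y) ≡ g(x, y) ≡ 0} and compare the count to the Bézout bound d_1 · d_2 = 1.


Common zeros: {(5, 4)}; count = 1; Bézout bound = 1.

deg(f) = 1, deg(g) = 1, so Bézout bound = 1.
Scan x ∈ F_11. For each x, list the y ∈ F_11 with f(x, y) ≡ 0 and those with g(x, y) ≡ 0 (mod 11); the common zeros in that column are the intersection.
  x = 0: f ≡ 0 at y ∈ {4}; g ≡ 0 at y ∈ {6}; common: ∅.
  x = 1: f ≡ 0 at y ∈ {4}; g ≡ 0 at y ∈ {10}; common: ∅.
  x = 2: f ≡ 0 at y ∈ {4}; g ≡ 0 at y ∈ {3}; common: ∅.
  x = 3: f ≡ 0 at y ∈ {4}; g ≡ 0 at y ∈ {7}; common: ∅.
  x = 4: f ≡ 0 at y ∈ {4}; g ≡ 0 at y ∈ {0}; common: ∅.
  x = 5: f ≡ 0 at y ∈ {4}; g ≡ 0 at y ∈ {4}; common: {4}.
  x = 6: f ≡ 0 at y ∈ {4}; g ≡ 0 at y ∈ {8}; common: ∅.
  x = 7: f ≡ 0 at y ∈ {4}; g ≡ 0 at y ∈ {1}; common: ∅.
  x = 8: f ≡ 0 at y ∈ {4}; g ≡ 0 at y ∈ {5}; common: ∅.
  x = 9: f ≡ 0 at y ∈ {4}; g ≡ 0 at y ∈ {9}; common: ∅.
  x = 10: f ≡ 0 at y ∈ {4}; g ≡ 0 at y ∈ {2}; common: ∅.
Collecting: common zeros = {(5, 4)}, so the count is 1.
Comparison with the Bézout bound: 1 ≤ 1 = deg(f)·deg(g), as expected for curves with no common component (the bound is attained).


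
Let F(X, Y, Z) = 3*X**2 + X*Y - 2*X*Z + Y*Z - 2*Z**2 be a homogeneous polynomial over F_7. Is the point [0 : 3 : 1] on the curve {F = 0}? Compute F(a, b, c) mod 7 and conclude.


F(0,3,1) ≡ 1 (mod 7); P is NOT on the curve.

Evaluate F(0, 3, 1) term-by-term (mod 7).
  3*X**2 ↦ 3·0·1·1 = 0
  X*Y ↦ 1·0·3·1 = 0
  -2*X*Z ↦ -2·0·1·1 = 0
  Y*Z ↦ 1·1·3·1 = 3
  -2*Z**2 ↦ -2·1·1·1 = -2
Sum: F(0, 3, 1) = (0) + (0) + (0) + (3) + (-2) = 1.
Reducing mod 7: 1 ≡ 1 (mod 7).
Since F(a, b, c) ≡ 1 ≠ 0 (mod 7), P does NOT lie on the curve.


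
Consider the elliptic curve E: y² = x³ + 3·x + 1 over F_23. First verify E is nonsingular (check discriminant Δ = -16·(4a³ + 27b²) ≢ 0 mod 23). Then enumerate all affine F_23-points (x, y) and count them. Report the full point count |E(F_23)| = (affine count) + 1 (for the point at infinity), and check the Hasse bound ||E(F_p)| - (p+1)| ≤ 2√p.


Affine points = {(0, 1), (0, 22), (4, 10), (4, 13), (5, 7), (5, 16), (8, 10), (8, 13), (11, 10), (11, 13), (13, 11), (13, 12), (14, 2), (14, 21)}; affine count = 14; |E(F_23)| = 15.

Discriminant check: Δ ∝ 4a³ + 27b² = 4·3³ + 27·1² = 4·27 + 27·1 ≡ 20 (mod 23). Nonzero ⇒ E is nonsingular.
For each x ∈ F_23, compute rhs = x³ + 3·x + 1 mod 23, then count y ∈ F_23 with y² ≡ rhs.
  x = 0: rhs = 1, matching y values: 1, 22 (2 points).
  x = 1: rhs = 5, matching y values: none (0 points).
  x = 2: rhs = 15, matching y values: none (0 points).
  x = 3: rhs = 14, matching y values: none (0 points).
  x = 4: rhs = 8, matching y values: 10, 13 (2 points).
  x = 5: rhs = 3, matching y values: 7, 16 (2 points).
  x = 6: rhs = 5, matching y values: none (0 points).
  x = 7: rhs = 20, matching y values: none (0 points).
  x = 8: rhs = 8, matching y values: 10, 13 (2 points).
  x = 9: rhs = 21, matching y values: none (0 points).
  x = 10: rhs = 19, matching y values: none (0 points).
  x = 11: rhs = 8, matching y values: 10, 13 (2 points).
  x = 12: rhs = 17, matching y values: none (0 points).
  x = 13: rhs = 6, matching y values: 11, 12 (2 points).
  x = 14: rhs = 4, matching y values: 2, 21 (2 points).
  x = 15: rhs = 17, matching y values: none (0 points).
  x = 16: rhs = 5, matching y values: none (0 points).
  x = 17: rhs = 20, matching y values: none (0 points).
  x = 18: rhs = 22, matching y values: none (0 points).
  x = 19: rhs = 17, matching y values: none (0 points).
  x = 20: rhs = 11, matching y values: none (0 points).
  x = 21: rhs = 10, matching y values: none (0 points).
  x = 22: rhs = 20, matching y values: none (0 points).
Total affine count: 14.
Full point count |E(F_23)| = 14 + 1 = 15.
Hasse bound: |15 − (23+1)| = |-9| = 9 ≤ 2√23 ≈ 9.5917 ✓.


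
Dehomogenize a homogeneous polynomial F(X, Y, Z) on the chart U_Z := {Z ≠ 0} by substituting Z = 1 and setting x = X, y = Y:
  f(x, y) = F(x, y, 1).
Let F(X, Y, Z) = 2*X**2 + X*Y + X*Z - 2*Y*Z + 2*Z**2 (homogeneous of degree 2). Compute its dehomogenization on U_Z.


f(x, y) = 2*x**2 + x*y + x - 2*y + 2

On U_Z we set Z = 1. Each monomial c·X^i·Y^j·Z^k in F becomes c·x^i·y^j·1^k = c·x^i·y^j.
Substituting Z = 1: F(X, Y, 1) = 2*x**2 + x*y + x - 2*y + 2.
Note: deg(f) ≤ deg(F) = 2; strict inequality happens when F is divisible by Z (lost terms).


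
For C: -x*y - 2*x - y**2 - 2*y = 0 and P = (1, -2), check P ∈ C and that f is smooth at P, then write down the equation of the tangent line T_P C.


Tangent line at P: y + 2 = 0.

Step 1: f(1, -2) = 0, so P lies on C.
Step 2: partial derivatives
  f_x(x, y) = -y - 2, f_y(x, y) = -x - 2*y - 2.
  f_x(P) = 0, f_y(P) = 1 (gradient nonzero, so P is smooth).
Step 3: tangent line at P: 0·(x − 1) + 1·(y − -2) = 0.
Expanding: y + 2 = 0.


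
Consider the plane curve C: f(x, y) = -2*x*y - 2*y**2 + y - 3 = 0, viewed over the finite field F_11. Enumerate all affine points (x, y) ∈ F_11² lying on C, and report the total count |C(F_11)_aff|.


Affine F_11-points: {(3, 4), (3, 10), (4, 5), (4, 8), (6, 2), (6, 9), (8, 3), (8, 6), (9, 1), (9, 7)}; count = 10.

For each of the 121 pairs (x, y) ∈ F_11², evaluate f(x, y) mod 11. Record the zeros.
  x = 0: [0↦8, 1↦7, 2↦2, 3↦4, 4↦2, 5↦7, 6↦8, 7↦5, 8↦9, 9↦9, 10↦5]  zeros at y ∈ ∅
  x = 1: [0↦8, 1↦5, 2↦9, 3↦9, 4↦5, 5↦8, 6↦7, 7↦2, 8↦4, 9↦2, 10↦7]  zeros at y ∈ ∅
  x = 2: [0↦8, 1↦3, 2↦5, 3↦3, 4↦8, 5↦9, 6↦6, 7↦10, 8↦10, 9↦6, 10↦9]  zeros at y ∈ ∅
  x = 3: [0↦8, 1↦1, 2↦1, 3↦8, 4↦0, 5↦10, 6↦5, 7↦7, 8↦5, 9↦10, 10↦0]  zeros at y ∈ {4, 10}
  x = 4: [0↦8, 1↦10, 2↦8, 3↦2, 4↦3, 5↦0, 6↦4, 7↦4, 8↦0, 9↦3, 10↦2]  zeros at y ∈ {5, 8}
  x = 5: [0↦8, 1↦8, 2↦4, 3↦7, 4↦6, 5↦1, 6↦3, 7↦1, 8↦6, 9↦7, 10↦4]  zeros at y ∈ ∅
  x = 6: [0↦8, 1↦6, 2↦0, 3↦1, 4↦9, 5↦2, 6↦2, 7↦9, 8↦1, 9↦0, 10↦6]  zeros at y ∈ {2, 9}
  x = 7: [0↦8, 1↦4, 2↦7, 3↦6, 4↦1, 5↦3, 6↦1, 7↦6, 8↦7, 9↦4, 10↦8]  zeros at y ∈ ∅
  x = 8: [0↦8, 1↦2, 2↦3, 3↦0, 4↦4, 5↦4, 6↦0, 7↦3, 8↦2, 9↦8, 10↦10]  zeros at y ∈ {3, 6}
  x = 9: [0↦8, 1↦0, 2↦10, 3↦5, 4↦7, 5↦5, 6↦10, 7↦0, 8↦8, 9↦1, 10↦1]  zeros at y ∈ {1, 7}
  x = 10: [0↦8, 1↦9, 2↦6, 3↦10, 4↦10, 5↦6, 6↦9, 7↦8, 8↦3, 9↦5, 10↦3]  zeros at y ∈ ∅
Collecting zeros: affine points = {(3, 4), (3, 10), (4, 5), (4, 8), (6, 2), (6, 9), (8, 3), (8, 6), (9, 1), (9, 7)}.
Total count |C(F_11)_aff| = 10.


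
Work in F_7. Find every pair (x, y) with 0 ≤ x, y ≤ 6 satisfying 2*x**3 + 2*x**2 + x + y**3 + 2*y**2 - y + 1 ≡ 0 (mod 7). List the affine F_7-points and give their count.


Affine F_7-points: {(1, 4), (2, 4), (3, 4), (5, 1), (5, 5), (5, 6), (6, 0), (6, 2), (6, 3)}; count = 9.

For each of the 49 pairs (x, y) ∈ F_7², evaluate f(x, y) mod 7. Record the zeros.
  x = 0: [0↦1, 1↦3, 2↦1, 3↦1, 4↦2, 5↦3, 6↦3]  zeros at y ∈ ∅
  x = 1: [0↦6, 1↦1, 2↦6, 3↦6, 4↦0, 5↦1, 6↦1]  zeros at y ∈ {4}
  x = 2: [0↦6, 1↦1, 2↦6, 3↦6, 4↦0, 5↦1, 6↦1]  zeros at y ∈ {4}
  x = 3: [0↦6, 1↦1, 2↦6, 3↦6, 4↦0, 5↦1, 6↦1]  zeros at y ∈ {4}
  x = 4: [0↦4, 1↦6, 2↦4, 3↦4, 4↦5, 5↦6, 6↦6]  zeros at y ∈ ∅
  x = 5: [0↦5, 1↦0, 2↦5, 3↦5, 4↦6, 5↦0, 6↦0]  zeros at y ∈ {1, 5, 6}
  x = 6: [0↦0, 1↦2, 2↦0, 3↦0, 4↦1, 5↦2, 6↦2]  zeros at y ∈ {0, 2, 3}
Collecting zeros: affine points = {(1, 4), (2, 4), (3, 4), (5, 1), (5, 5), (5, 6), (6, 0), (6, 2), (6, 3)}.
Total count |C(F_7)_aff| = 9.


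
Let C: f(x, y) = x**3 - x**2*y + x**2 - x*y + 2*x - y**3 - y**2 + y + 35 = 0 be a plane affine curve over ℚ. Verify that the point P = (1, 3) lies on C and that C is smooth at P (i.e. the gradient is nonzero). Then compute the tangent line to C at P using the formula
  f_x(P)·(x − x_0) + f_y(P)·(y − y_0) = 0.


Tangent line at P: -2*x - 34*y + 104 = 0.

Step 1: f(1, 3) = 0, so P lies on C.
Step 2: partial derivatives
  f_x(x, y) = 3*x**2 - 2*x*y + 2*x - y + 2, f_y(x, y) = -x**2 - x - 3*y**2 - 2*y + 1.
  f_x(P) = -2, f_y(P) = -34 (gradient nonzero, so P is smooth).
Step 3: tangent line at P: -2·(x − 1) + -34·(y − 3) = 0.
Expanding: -2*x - 34*y + 104 = 0.


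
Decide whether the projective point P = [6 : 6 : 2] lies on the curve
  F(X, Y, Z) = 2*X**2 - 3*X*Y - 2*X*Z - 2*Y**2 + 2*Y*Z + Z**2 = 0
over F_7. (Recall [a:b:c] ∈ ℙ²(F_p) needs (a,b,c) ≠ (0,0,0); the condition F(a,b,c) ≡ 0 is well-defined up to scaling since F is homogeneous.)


F(6,6,2) ≡ 1 (mod 7); P is NOT on the curve.

Evaluate F(6, 6, 2) term-by-term (mod 7).
  2*X**2 ↦ 2·36·1·1 = 72
  -3*X*Y ↦ -3·6·6·1 = -108
  -2*X*Z ↦ -2·6·1·2 = -24
  -2*Y**2 ↦ -2·1·36·1 = -72
  2*Y*Z ↦ 2·1·6·2 = 24
  Z**2 ↦ 1·1·1·4 = 4
Sum: F(6, 6, 2) = (72) + (-108) + (-24) + (-72) + (24) + (4) = -104.
Reducing mod 7: -104 ≡ 1 (mod 7).
Since F(a, b, c) ≡ 1 ≠ 0 (mod 7), P does NOT lie on the curve.


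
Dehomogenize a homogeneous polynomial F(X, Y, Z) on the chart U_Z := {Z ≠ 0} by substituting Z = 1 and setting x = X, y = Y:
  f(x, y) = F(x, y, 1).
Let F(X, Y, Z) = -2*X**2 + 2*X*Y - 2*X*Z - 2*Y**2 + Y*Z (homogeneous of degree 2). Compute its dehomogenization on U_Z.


f(x, y) = -2*x**2 + 2*x*y - 2*x - 2*y**2 + y

On U_Z we set Z = 1. Each monomial c·X^i·Y^j·Z^k in F becomes c·x^i·y^j·1^k = c·x^i·y^j.
Substituting Z = 1: F(X, Y, 1) = -2*x**2 + 2*x*y - 2*x - 2*y**2 + y.
Note: deg(f) ≤ deg(F) = 2; strict inequality happens when F is divisible by Z (lost terms).


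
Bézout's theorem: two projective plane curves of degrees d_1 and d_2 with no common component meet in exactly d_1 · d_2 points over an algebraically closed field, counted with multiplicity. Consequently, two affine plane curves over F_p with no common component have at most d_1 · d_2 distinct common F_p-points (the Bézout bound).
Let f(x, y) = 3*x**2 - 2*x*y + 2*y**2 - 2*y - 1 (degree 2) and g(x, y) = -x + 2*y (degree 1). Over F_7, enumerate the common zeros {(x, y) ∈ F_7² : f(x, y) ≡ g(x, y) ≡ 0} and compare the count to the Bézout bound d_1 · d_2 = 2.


Common zeros: {(2, 1), (4, 2)}; count = 2; Bézout bound = 2.

deg(f) = 2, deg(g) = 1, so Bézout bound = 2.
Scan x ∈ F_7. For each x, list the y ∈ F_7 with f(x, y) ≡ 0 and those with g(x, y) ≡ 0 (mod 7); the common zeros in that column are the intersection.
  x = 0: f ≡ 0 at y ∈ ∅; g ≡ 0 at y ∈ {0}; common: ∅.
  x = 1: f ≡ 0 at y ∈ {1}; g ≡ 0 at y ∈ {4}; common: ∅.
  x = 2: f ≡ 0 at y ∈ {1, 2}; g ≡ 0 at y ∈ {1}; common: {1}.
  x = 3: f ≡ 0 at y ∈ ∅; g ≡ 0 at y ∈ {5}; common: ∅.
  x = 4: f ≡ 0 at y ∈ {2, 3}; g ≡ 0 at y ∈ {2}; common: {2}.
  x = 5: f ≡ 0 at y ∈ {3}; g ≡ 0 at y ∈ {6}; common: ∅.
  x = 6: f ≡ 0 at y ∈ ∅; g ≡ 0 at y ∈ {3}; common: ∅.
Collecting: common zeros = {(2, 1), (4, 2)}, so the count is 2.
Comparison with the Bézout bound: 2 ≤ 2 = deg(f)·deg(g), as expected for curves with no common component (the bound is attained).


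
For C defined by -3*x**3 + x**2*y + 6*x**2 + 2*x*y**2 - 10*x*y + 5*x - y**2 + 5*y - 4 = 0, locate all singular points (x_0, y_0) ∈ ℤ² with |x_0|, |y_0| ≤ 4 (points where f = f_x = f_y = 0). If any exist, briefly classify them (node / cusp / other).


Singular points: {(1, 2)}; classification: node.

Compute partial derivatives:
  f_x = -9*x**2 + 2*x*y + 12*x + 2*y**2 - 10*y + 5.
  f_y = x**2 + 4*x*y - 10*x - 2*y + 5.
Scan x_0 ∈ {−4, ..., 4}. For each x_0, f_y(x_0, y) is a polynomial in y; find its integer roots y ∈ {−4, ..., 4}, then test f_x and f at those candidates.
  x = -4: f_y(-4, y) = 61 - 18*y; no integer root y with |y| ≤ 4.
  x = -3: f_y(-3, y) = 44 - 14*y; no integer root y with |y| ≤ 4.
  x = -2: f_y(-2, y) = 29 - 10*y; no integer root y with |y| ≤ 4.
  x = -1: f_y(-1, y) = 16 - 6*y; no integer root y with |y| ≤ 4.
  x = 0: f_y(0, y) = 5 - 2*y; no integer root y with |y| ≤ 4.
  x = 1: f_y(1, y) = 2*y - 4; vanishes at y ∈ {2}. (1, 2): f_x = 0, f = 0 — SINGULAR.
  x = 2: f_y(2, y) = 6*y - 11; no integer root y with |y| ≤ 4.
  x = 3: f_y(3, y) = 10*y - 16; no integer root y with |y| ≤ 4.
  x = 4: f_y(4, y) = 14*y - 19; no integer root y with |y| ≤ 4.
Only singular point on the grid: (1, 2).
Classify: substitute x = 1 + u, y = 2 + v and expand: f = -3*u**3 + u**2*v - u**2 + 2*u*v**2 + v**2.
No constant or linear terms (consistent with a singular point). Quadratic part: -u**2 + v**2. Cubic part: -3*u**3 + u**2*v + 2*u*v**2.
The quadratic part v**2 - u**2 = (v − u)(v + u) splits into two distinct linear factors, so there are two distinct tangent lines y − 2 = ±(x − 1) — this is a node (ordinary double point).
Classification: node.


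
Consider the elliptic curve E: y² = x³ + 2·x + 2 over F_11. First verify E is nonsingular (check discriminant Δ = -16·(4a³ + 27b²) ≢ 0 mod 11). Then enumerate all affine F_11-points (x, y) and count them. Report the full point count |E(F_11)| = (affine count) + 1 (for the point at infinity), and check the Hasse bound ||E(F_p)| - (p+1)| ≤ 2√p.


Affine points = {(1, 4), (1, 7), (2, 5), (2, 6), (5, 4), (5, 7), (9, 1), (9, 10)}; affine count = 8; |E(F_11)| = 9.

Discriminant check: Δ ∝ 4a³ + 27b² = 4·2³ + 27·2² = 4·8 + 27·4 ≡ 8 (mod 11). Nonzero ⇒ E is nonsingular.
For each x ∈ F_11, compute rhs = x³ + 2·x + 2 mod 11, then count y ∈ F_11 with y² ≡ rhs.
  x = 0: rhs = 2, matching y values: none (0 points).
  x = 1: rhs = 5, matching y values: 4, 7 (2 points).
  x = 2: rhs = 3, matching y values: 5, 6 (2 points).
  x = 3: rhs = 2, matching y values: none (0 points).
  x = 4: rhs = 8, matching y values: none (0 points).
  x = 5: rhs = 5, matching y values: 4, 7 (2 points).
  x = 6: rhs = 10, matching y values: none (0 points).
  x = 7: rhs = 7, matching y values: none (0 points).
  x = 8: rhs = 2, matching y values: none (0 points).
  x = 9: rhs = 1, matching y values: 1, 10 (2 points).
  x = 10: rhs = 10, matching y values: none (0 points).
Total affine count: 8.
Full point count |E(F_11)| = 8 + 1 = 9.
Hasse bound: |9 − (11+1)| = |-3| = 3 ≤ 2√11 ≈ 6.6332 ✓.


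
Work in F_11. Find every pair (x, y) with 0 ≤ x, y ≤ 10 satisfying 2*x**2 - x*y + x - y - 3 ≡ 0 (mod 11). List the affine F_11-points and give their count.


Affine F_11-points: {(0, 8), (1, 0), (2, 6), (3, 10), (4, 0), (5, 5), (6, 6), (7, 10), (8, 5), (9, 8)}; count = 10.

For each of the 121 pairs (x, y) ∈ F_11², evaluate f(x, y) mod 11. Record the zeros.
  x = 0: [0↦8, 1↦7, 2↦6, 3↦5, 4↦4, 5↦3, 6↦2, 7↦1, 8↦0, 9↦10, 10↦9]  zeros at y ∈ {8}
  x = 1: [0↦0, 1↦9, 2↦7, 3↦5, 4↦3, 5↦1, 6↦10, 7↦8, 8↦6, 9↦4, 10↦2]  zeros at y ∈ {0}
  x = 2: [0↦7, 1↦4, 2↦1, 3↦9, 4↦6, 5↦3, 6↦0, 7↦8, 8↦5, 9↦2, 10↦10]  zeros at y ∈ {6}
  x = 3: [0↦7, 1↦3, 2↦10, 3↦6, 4↦2, 5↦9, 6↦5, 7↦1, 8↦8, 9↦4, 10↦0]  zeros at y ∈ {10}
  x = 4: [0↦0, 1↦6, 2↦1, 3↦7, 4↦2, 5↦8, 6↦3, 7↦9, 8↦4, 9↦10, 10↦5]  zeros at y ∈ {0}
  x = 5: [0↦8, 1↦2, 2↦7, 3↦1, 4↦6, 5↦0, 6↦5, 7↦10, 8↦4, 9↦9, 10↦3]  zeros at y ∈ {5}
  x = 6: [0↦9, 1↦2, 2↦6, 3↦10, 4↦3, 5↦7, 6↦0, 7↦4, 8↦8, 9↦1, 10↦5]  zeros at y ∈ {6}
  x = 7: [0↦3, 1↦6, 2↦9, 3↦1, 4↦4, 5↦7, 6↦10, 7↦2, 8↦5, 9↦8, 10↦0]  zeros at y ∈ {10}
  x = 8: [0↦1, 1↦3, 2↦5, 3↦7, 4↦9, 5↦0, 6↦2, 7↦4, 8↦6, 9↦8, 10↦10]  zeros at y ∈ {5}
  x = 9: [0↦3, 1↦4, 2↦5, 3↦6, 4↦7, 5↦8, 6↦9, 7↦10, 8↦0, 9↦1, 10↦2]  zeros at y ∈ {8}
  x = 10: [0↦9, 1↦9, 2↦9, 3↦9, 4↦9, 5↦9, 6↦9, 7↦9, 8↦9, 9↦9, 10↦9]  zeros at y ∈ ∅
Collecting zeros: affine points = {(0, 8), (1, 0), (2, 6), (3, 10), (4, 0), (5, 5), (6, 6), (7, 10), (8, 5), (9, 8)}.
Total count |C(F_11)_aff| = 10.


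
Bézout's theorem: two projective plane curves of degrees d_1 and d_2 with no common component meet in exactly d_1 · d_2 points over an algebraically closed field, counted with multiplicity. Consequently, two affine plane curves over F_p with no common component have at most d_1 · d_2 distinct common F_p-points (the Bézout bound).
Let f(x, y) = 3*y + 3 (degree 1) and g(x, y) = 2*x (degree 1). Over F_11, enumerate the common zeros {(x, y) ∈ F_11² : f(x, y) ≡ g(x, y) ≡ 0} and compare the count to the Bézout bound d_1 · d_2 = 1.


Common zeros: {(0, 10)}; count = 1; Bézout bound = 1.

deg(f) = 1, deg(g) = 1, so Bézout bound = 1.
Scan x ∈ F_11. For each x, list the y ∈ F_11 with f(x, y) ≡ 0 and those with g(x, y) ≡ 0 (mod 11); the common zeros in that column are the intersection.
  x = 0: f ≡ 0 at y ∈ {10}; g ≡ 0 at y ∈ {0, 1, 2, 3, 4, 5, 6, 7, 8, 9, 10}; common: {10}.
  x = 1: f ≡ 0 at y ∈ {10}; g ≡ 0 at y ∈ ∅; common: ∅.
  x = 2: f ≡ 0 at y ∈ {10}; g ≡ 0 at y ∈ ∅; common: ∅.
  x = 3: f ≡ 0 at y ∈ {10}; g ≡ 0 at y ∈ ∅; common: ∅.
  x = 4: f ≡ 0 at y ∈ {10}; g ≡ 0 at y ∈ ∅; common: ∅.
  x = 5: f ≡ 0 at y ∈ {10}; g ≡ 0 at y ∈ ∅; common: ∅.
  x = 6: f ≡ 0 at y ∈ {10}; g ≡ 0 at y ∈ ∅; common: ∅.
  x = 7: f ≡ 0 at y ∈ {10}; g ≡ 0 at y ∈ ∅; common: ∅.
  x = 8: f ≡ 0 at y ∈ {10}; g ≡ 0 at y ∈ ∅; common: ∅.
  x = 9: f ≡ 0 at y ∈ {10}; g ≡ 0 at y ∈ ∅; common: ∅.
  x = 10: f ≡ 0 at y ∈ {10}; g ≡ 0 at y ∈ ∅; common: ∅.
Collecting: common zeros = {(0, 10)}, so the count is 1.
Comparison with the Bézout bound: 1 ≤ 1 = deg(f)·deg(g), as expected for curves with no common component (the bound is attained).


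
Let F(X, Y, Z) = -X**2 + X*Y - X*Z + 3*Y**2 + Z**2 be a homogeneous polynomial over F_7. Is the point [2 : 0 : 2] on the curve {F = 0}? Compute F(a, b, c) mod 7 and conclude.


F(2,0,2) ≡ 3 (mod 7); P is NOT on the curve.

Evaluate F(2, 0, 2) term-by-term (mod 7).
  -X**2 ↦ -1·4·1·1 = -4
  X*Y ↦ 1·2·0·1 = 0
  -X*Z ↦ -1·2·1·2 = -4
  3*Y**2 ↦ 3·1·0·1 = 0
  Z**2 ↦ 1·1·1·4 = 4
Sum: F(2, 0, 2) = (-4) + (0) + (-4) + (0) + (4) = -4.
Reducing mod 7: -4 ≡ 3 (mod 7).
Since F(a, b, c) ≡ 3 ≠ 0 (mod 7), P does NOT lie on the curve.


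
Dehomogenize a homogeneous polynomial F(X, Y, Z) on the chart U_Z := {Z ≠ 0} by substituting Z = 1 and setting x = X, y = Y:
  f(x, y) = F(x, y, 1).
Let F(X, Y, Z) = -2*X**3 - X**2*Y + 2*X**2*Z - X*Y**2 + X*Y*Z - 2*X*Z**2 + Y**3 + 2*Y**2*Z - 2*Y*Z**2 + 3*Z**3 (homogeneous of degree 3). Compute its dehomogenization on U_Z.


f(x, y) = -2*x**3 - x**2*y + 2*x**2 - x*y**2 + x*y - 2*x + y**3 + 2*y**2 - 2*y + 3

On U_Z we set Z = 1. Each monomial c·X^i·Y^j·Z^k in F becomes c·x^i·y^j·1^k = c·x^i·y^j.
Substituting Z = 1: F(X, Y, 1) = -2*x**3 - x**2*y + 2*x**2 - x*y**2 + x*y - 2*x + y**3 + 2*y**2 - 2*y + 3.
Note: deg(f) ≤ deg(F) = 3; strict inequality happens when F is divisible by Z (lost terms).


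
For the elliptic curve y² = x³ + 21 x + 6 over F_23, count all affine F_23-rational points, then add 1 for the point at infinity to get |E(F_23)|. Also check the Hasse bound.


Affine points = {(0, 11), (0, 12), (3, 2), (3, 21), (4, 4), (4, 19), (5, 11), (5, 12), (6, 7), (6, 16), (7, 6), (7, 17), (9, 2), (9, 21), (11, 2), (11, 21), (12, 10), (12, 13), (14, 10), (14, 13), (15, 4), (15, 19), (17, 3), (17, 20), (18, 11), (18, 12), (20, 10), (20, 13), (21, 5), (21, 18)}; affine count = 30; |E(F_23)| = 31.

Discriminant check: Δ ∝ 4a³ + 27b² = 4·21³ + 27·6² = 4·9261 + 27·36 ≡ 20 (mod 23). Nonzero ⇒ E is nonsingular.
For each x ∈ F_23, compute rhs = x³ + 21·x + 6 mod 23, then count y ∈ F_23 with y² ≡ rhs.
  x = 0: rhs = 6, matching y values: 11, 12 (2 points).
  x = 1: rhs = 5, matching y values: none (0 points).
  x = 2: rhs = 10, matching y values: none (0 points).
  x = 3: rhs = 4, matching y values: 2, 21 (2 points).
  x = 4: rhs = 16, matching y values: 4, 19 (2 points).
  x = 5: rhs = 6, matching y values: 11, 12 (2 points).
  x = 6: rhs = 3, matching y values: 7, 16 (2 points).
  x = 7: rhs = 13, matching y values: 6, 17 (2 points).
  x = 8: rhs = 19, matching y values: none (0 points).
  x = 9: rhs = 4, matching y values: 2, 21 (2 points).
  x = 10: rhs = 20, matching y values: none (0 points).
  x = 11: rhs = 4, matching y values: 2, 21 (2 points).
  x = 12: rhs = 8, matching y values: 10, 13 (2 points).
  x = 13: rhs = 15, matching y values: none (0 points).
  x = 14: rhs = 8, matching y values: 10, 13 (2 points).
  x = 15: rhs = 16, matching y values: 4, 19 (2 points).
  x = 16: rhs = 22, matching y values: none (0 points).
  x = 17: rhs = 9, matching y values: 3, 20 (2 points).
  x = 18: rhs = 6, matching y values: 11, 12 (2 points).
  x = 19: rhs = 19, matching y values: none (0 points).
  x = 20: rhs = 8, matching y values: 10, 13 (2 points).
  x = 21: rhs = 2, matching y values: 5, 18 (2 points).
  x = 22: rhs = 7, matching y values: none (0 points).
Total affine count: 30.
Full point count |E(F_23)| = 30 + 1 = 31.
Hasse bound: |31 − (23+1)| = |7| = 7 ≤ 2√23 ≈ 9.5917 ✓.


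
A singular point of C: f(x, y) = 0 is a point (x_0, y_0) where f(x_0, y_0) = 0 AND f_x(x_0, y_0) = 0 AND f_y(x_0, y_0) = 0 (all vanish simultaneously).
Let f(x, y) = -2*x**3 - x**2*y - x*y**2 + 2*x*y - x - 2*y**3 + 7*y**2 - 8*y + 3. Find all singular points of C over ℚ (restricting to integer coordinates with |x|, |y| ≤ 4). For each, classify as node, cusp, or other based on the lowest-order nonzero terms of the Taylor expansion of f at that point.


Singular points: {(0, 1)}; classification: node.

Compute partial derivatives:
  f_x = -6*x**2 - 2*x*y - y**2 + 2*y - 1.
  f_y = -x**2 - 2*x*y + 2*x - 6*y**2 + 14*y - 8.
Scan x_0 ∈ {−4, ..., 4}. For each x_0, f_y(x_0, y) is a polynomial in y; find its integer roots y ∈ {−4, ..., 4}, then test f_x and f at those candidates.
  x = -4: f_y(-4, y) = -6*y**2 + 22*y - 32; no integer root y with |y| ≤ 4.
  x = -3: f_y(-3, y) = -6*y**2 + 20*y - 23; no integer root y with |y| ≤ 4.
  x = -2: f_y(-2, y) = -6*y**2 + 18*y - 16; no integer root y with |y| ≤ 4.
  x = -1: f_y(-1, y) = -6*y**2 + 16*y - 11; no integer root y with |y| ≤ 4.
  x = 0: f_y(0, y) = -6*y**2 + 14*y - 8; vanishes at y ∈ {1}. (0, 1): f_x = 0, f = 0 — SINGULAR.
  x = 1: f_y(1, y) = -6*y**2 + 12*y - 7; no integer root y with |y| ≤ 4.
  x = 2: f_y(2, y) = -6*y**2 + 10*y - 8; no integer root y with |y| ≤ 4.
  x = 3: f_y(3, y) = -6*y**2 + 8*y - 11; no integer root y with |y| ≤ 4.
  x = 4: f_y(4, y) = -6*y**2 + 6*y - 16; no integer root y with |y| ≤ 4.
Only singular point on the grid: (0, 1).
Classify: substitute x = 0 + u, y = 1 + v and expand: f = -2*u**3 - u**2*v - u**2 - u*v**2 - 2*v**3 + v**2.
No constant or linear terms (consistent with a singular point). Quadratic part: -u**2 + v**2. Cubic part: -2*u**3 - u**2*v - u*v**2 - 2*v**3.
The quadratic part v**2 - u**2 = (v − u)(v + u) splits into two distinct linear factors, so there are two distinct tangent lines y − 1 = ±(x − 0) — this is a node (ordinary double point).
Classification: node.


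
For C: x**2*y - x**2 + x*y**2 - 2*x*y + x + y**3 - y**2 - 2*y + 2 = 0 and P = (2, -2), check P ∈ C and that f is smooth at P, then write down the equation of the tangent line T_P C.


Tangent line at P: -3*x + 6*y + 18 = 0.

Step 1: f(2, -2) = 0, so P lies on C.
Step 2: partial derivatives
  f_x(x, y) = 2*x*y - 2*x + y**2 - 2*y + 1, f_y(x, y) = x**2 + 2*x*y - 2*x + 3*y**2 - 2*y - 2.
  f_x(P) = -3, f_y(P) = 6 (gradient nonzero, so P is smooth).
Step 3: tangent line at P: -3·(x − 2) + 6·(y − -2) = 0.
Expanding: -3*x + 6*y + 18 = 0.


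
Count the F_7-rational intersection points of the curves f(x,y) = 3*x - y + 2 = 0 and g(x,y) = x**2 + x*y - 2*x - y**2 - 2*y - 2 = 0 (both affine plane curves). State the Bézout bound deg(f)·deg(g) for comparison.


Common zeros: ∅; count = 0; Bézout bound = 2.

deg(f) = 1, deg(g) = 2, so Bézout bound = 2.
Scan x ∈ F_7. For each x, list the y ∈ F_7 with f(x, y) ≡ 0 and those with g(x, y) ≡ 0 (mod 7); the common zeros in that column are the intersection.
  x = 0: f ≡ 0 at y ∈ {2}; g ≡ 0 at y ∈ ∅; common: ∅.
  x = 1: f ≡ 0 at y ∈ {5}; g ≡ 0 at y ∈ ∅; common: ∅.
  x = 2: f ≡ 0 at y ∈ {1}; g ≡ 0 at y ∈ ∅; common: ∅.
  x = 3: f ≡ 0 at y ∈ {4}; g ≡ 0 at y ∈ ∅; common: ∅.
  x = 4: f ≡ 0 at y ∈ {0}; g ≡ 0 at y ∈ {1}; common: ∅.
  x = 5: f ≡ 0 at y ∈ {3}; g ≡ 0 at y ∈ ∅; common: ∅.
  x = 6: f ≡ 0 at y ∈ {6}; g ≡ 0 at y ∈ ∅; common: ∅.
Collecting: common zeros = ∅, so the count is 0.
Comparison with the Bézout bound: 0 ≤ 2 = deg(f)·deg(g), as expected for curves with no common component (the affine F_7-count falls short of the bound because intersections may lie at infinity, over extension fields, or carry multiplicity).


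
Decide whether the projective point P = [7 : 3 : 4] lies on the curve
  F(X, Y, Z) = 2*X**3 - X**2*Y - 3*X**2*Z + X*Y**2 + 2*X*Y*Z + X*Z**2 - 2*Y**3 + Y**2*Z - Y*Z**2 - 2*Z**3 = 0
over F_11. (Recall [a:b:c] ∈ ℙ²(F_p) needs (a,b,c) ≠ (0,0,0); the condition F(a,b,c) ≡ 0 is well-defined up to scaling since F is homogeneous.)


F(7,3,4) ≡ 1 (mod 11); P is NOT on the curve.

Evaluate F(7, 3, 4) term-by-term (mod 11).
  2*X**3 ↦ 2·343·1·1 = 686
  -X**2*Y ↦ -1·49·3·1 = -147
  -3*X**2*Z ↦ -3·49·1·4 = -588
  X*Y**2 ↦ 1·7·9·1 = 63
  2*X*Y*Z ↦ 2·7·3·4 = 168
  X*Z**2 ↦ 1·7·1·16 = 112
  -2*Y**3 ↦ -2·1·27·1 = -54
  Y**2*Z ↦ 1·1·9·4 = 36
  -Y*Z**2 ↦ -1·1·3·16 = -48
  -2*Z**3 ↦ -2·1·1·64 = -128
Sum: F(7, 3, 4) = (686) + (-147) + (-588) + (63) + (168) + (112) + (-54) + (36) + (-48) + (-128) = 100.
Reducing mod 11: 100 ≡ 1 (mod 11).
Since F(a, b, c) ≡ 1 ≠ 0 (mod 11), P does NOT lie on the curve.


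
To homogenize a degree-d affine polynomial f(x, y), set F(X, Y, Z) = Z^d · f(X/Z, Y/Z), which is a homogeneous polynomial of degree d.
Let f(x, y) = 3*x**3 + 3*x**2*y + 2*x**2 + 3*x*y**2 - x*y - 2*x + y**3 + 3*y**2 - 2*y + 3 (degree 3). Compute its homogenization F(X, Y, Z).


F(X, Y, Z) = 3*X**3 + 3*X**2*Y + 2*X**2*Z + 3*X*Y**2 - X*Y*Z - 2*X*Z**2 + Y**3 + 3*Y**2*Z - 2*Y*Z**2 + 3*Z**3

deg(f) = 3.
Substitute x = X/Z, y = Y/Z into f, then multiply by Z^3.
  monomial 3·x^3·y^0 ↦ 3·X^3·Y^0·Z^0.
  monomial 3·x^2·y^1 ↦ 3·X^2·Y^1·Z^0.
  monomial 2·x^2·y^0 ↦ 2·X^2·Y^0·Z^1.
  monomial 3·x^1·y^2 ↦ 3·X^1·Y^2·Z^0.
  monomial -1·x^1·y^1 ↦ -1·X^1·Y^1·Z^1.
  monomial -2·x^1·y^0 ↦ -2·X^1·Y^0·Z^2.
  monomial 1·x^0·y^3 ↦ 1·X^0·Y^3·Z^0.
  monomial 3·x^0·y^2 ↦ 3·X^0·Y^2·Z^1.
  monomial -2·x^0·y^1 ↦ -2·X^0·Y^1·Z^2.
  monomial 3·x^0·y^0 ↦ 3·X^0·Y^0·Z^3.
Collecting: F(X, Y, Z) = 3*X**3 + 3*X**2*Y + 2*X**2*Z + 3*X*Y**2 - X*Y*Z - 2*X*Z**2 + Y**3 + 3*Y**2*Z - 2*Y*Z**2 + 3*Z**3.


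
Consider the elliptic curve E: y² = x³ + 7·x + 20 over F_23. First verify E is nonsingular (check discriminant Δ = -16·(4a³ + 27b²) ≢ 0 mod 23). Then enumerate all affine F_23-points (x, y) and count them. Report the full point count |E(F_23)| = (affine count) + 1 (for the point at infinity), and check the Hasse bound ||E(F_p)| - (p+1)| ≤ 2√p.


Affine points = {(6, 5), (6, 18), (8, 6), (8, 17), (10, 3), (10, 20), (11, 5), (11, 18), (13, 10), (13, 13), (15, 2), (15, 21), (20, 8), (20, 15), (22, 9), (22, 14)}; affine count = 16; |E(F_23)| = 17.

Discriminant check: Δ ∝ 4a³ + 27b² = 4·7³ + 27·20² = 4·343 + 27·400 ≡ 5 (mod 23). Nonzero ⇒ E is nonsingular.
For each x ∈ F_23, compute rhs = x³ + 7·x + 20 mod 23, then count y ∈ F_23 with y² ≡ rhs.
  x = 0: rhs = 20, matching y values: none (0 points).
  x = 1: rhs = 5, matching y values: none (0 points).
  x = 2: rhs = 19, matching y values: none (0 points).
  x = 3: rhs = 22, matching y values: none (0 points).
  x = 4: rhs = 20, matching y values: none (0 points).
  x = 5: rhs = 19, matching y values: none (0 points).
  x = 6: rhs = 2, matching y values: 5, 18 (2 points).
  x = 7: rhs = 21, matching y values: none (0 points).
  x = 8: rhs = 13, matching y values: 6, 17 (2 points).
  x = 9: rhs = 7, matching y values: none (0 points).
  x = 10: rhs = 9, matching y values: 3, 20 (2 points).
  x = 11: rhs = 2, matching y values: 5, 18 (2 points).
  x = 12: rhs = 15, matching y values: none (0 points).
  x = 13: rhs = 8, matching y values: 10, 13 (2 points).
  x = 14: rhs = 10, matching y values: none (0 points).
  x = 15: rhs = 4, matching y values: 2, 21 (2 points).
  x = 16: rhs = 19, matching y values: none (0 points).
  x = 17: rhs = 15, matching y values: none (0 points).
  x = 18: rhs = 21, matching y values: none (0 points).
  x = 19: rhs = 20, matching y values: none (0 points).
  x = 20: rhs = 18, matching y values: 8, 15 (2 points).
  x = 21: rhs = 21, matching y values: none (0 points).
  x = 22: rhs = 12, matching y values: 9, 14 (2 points).
Total affine count: 16.
Full point count |E(F_23)| = 16 + 1 = 17.
Hasse bound: |17 − (23+1)| = |-7| = 7 ≤ 2√23 ≈ 9.5917 ✓.


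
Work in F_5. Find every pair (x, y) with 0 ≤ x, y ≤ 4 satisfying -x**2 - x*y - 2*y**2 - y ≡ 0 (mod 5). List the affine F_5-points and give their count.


Affine F_5-points: {(0, 0), (0, 2), (1, 1), (1, 3), (3, 1), (3, 2)}; count = 6.

For each of the 25 pairs (x, y) ∈ F_5², evaluate f(x, y) mod 5. Record the zeros.
  x = 0: [0↦0, 1↦2, 2↦0, 3↦4, 4↦4]  zeros at y ∈ {0, 2}
  x = 1: [0↦4, 1↦0, 2↦2, 3↦0, 4↦4]  zeros at y ∈ {1, 3}
  x = 2: [0↦1, 1↦1, 2↦2, 3↦4, 4↦2]  zeros at y ∈ ∅
  x = 3: [0↦1, 1↦0, 2↦0, 3↦1, 4↦3]  zeros at y ∈ {1, 2}
  x = 4: [0↦4, 1↦2, 2↦1, 3↦1, 4↦2]  zeros at y ∈ ∅
Collecting zeros: affine points = {(0, 0), (0, 2), (1, 1), (1, 3), (3, 1), (3, 2)}.
Total count |C(F_5)_aff| = 6.


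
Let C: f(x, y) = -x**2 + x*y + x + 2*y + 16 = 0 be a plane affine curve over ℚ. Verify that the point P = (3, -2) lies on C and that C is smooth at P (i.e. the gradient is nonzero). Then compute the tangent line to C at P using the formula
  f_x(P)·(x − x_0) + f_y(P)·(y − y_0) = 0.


Tangent line at P: -7*x + 5*y + 31 = 0.

Step 1: f(3, -2) = 0, so P lies on C.
Step 2: partial derivatives
  f_x(x, y) = -2*x + y + 1, f_y(x, y) = x + 2.
  f_x(P) = -7, f_y(P) = 5 (gradient nonzero, so P is smooth).
Step 3: tangent line at P: -7·(x − 3) + 5·(y − -2) = 0.
Expanding: -7*x + 5*y + 31 = 0.


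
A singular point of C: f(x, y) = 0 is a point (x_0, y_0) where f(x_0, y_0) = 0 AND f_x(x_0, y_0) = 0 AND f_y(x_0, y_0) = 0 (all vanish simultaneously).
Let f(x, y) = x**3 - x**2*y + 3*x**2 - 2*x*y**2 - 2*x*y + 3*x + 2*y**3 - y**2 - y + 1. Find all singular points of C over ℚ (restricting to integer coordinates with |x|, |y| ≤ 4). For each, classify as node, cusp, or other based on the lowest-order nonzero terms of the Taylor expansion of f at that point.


Singular points: {(-1, 0)}; classification: cusp.

Compute partial derivatives:
  f_x = 3*x**2 - 2*x*y + 6*x - 2*y**2 - 2*y + 3.
  f_y = -x**2 - 4*x*y - 2*x + 6*y**2 - 2*y - 1.
Scan x_0 ∈ {−4, ..., 4}. For each x_0, f_y(x_0, y) is a polynomial in y; find its integer roots y ∈ {−4, ..., 4}, then test f_x and f at those candidates.
  x = -4: f_y(-4, y) = 6*y**2 + 14*y - 9; no integer root y with |y| ≤ 4.
  x = -3: f_y(-3, y) = 6*y**2 + 10*y - 4; vanishes at y ∈ {-2}. (-3, -2): f_x = -4 ≠ 0.
  x = -2: f_y(-2, y) = 6*y**2 + 6*y - 1; no integer root y with |y| ≤ 4.
  x = -1: f_y(-1, y) = 6*y**2 + 2*y; vanishes at y ∈ {0}. (-1, 0): f_x = 0, f = 0 — SINGULAR.
  x = 0: f_y(0, y) = 6*y**2 - 2*y - 1; no integer root y with |y| ≤ 4.
  x = 1: f_y(1, y) = 6*y**2 - 6*y - 4; no integer root y with |y| ≤ 4.
  x = 2: f_y(2, y) = 6*y**2 - 10*y - 9; no integer root y with |y| ≤ 4.
  x = 3: f_y(3, y) = 6*y**2 - 14*y - 16; no integer root y with |y| ≤ 4.
  x = 4: f_y(4, y) = 6*y**2 - 18*y - 25; no integer root y with |y| ≤ 4.
Only singular point on the grid: (-1, 0).
Classify: substitute x = -1 + u, y = 0 + v and expand: f = u**3 - u**2*v - 2*u*v**2 + 2*v**3 + v**2.
No constant or linear terms (consistent with a singular point). Quadratic part: v**2. Cubic part: u**3 - u**2*v - 2*u*v**2 + 2*v**3.
The quadratic part v**2 is a perfect square, so there is a single (double) tangent line v = 0, i.e. y = 0. Restricting the cubic part to that line (v = 0) leaves u**3 ≠ 0, so f is not divisible by v and the branch is v² ≈ -u**3 to lowest order — this is a cusp.
Classification: cusp.
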